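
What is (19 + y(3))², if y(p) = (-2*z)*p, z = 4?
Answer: 25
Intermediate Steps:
y(p) = -8*p (y(p) = (-2*4)*p = -8*p)
(19 + y(3))² = (19 - 8*3)² = (19 - 24)² = (-5)² = 25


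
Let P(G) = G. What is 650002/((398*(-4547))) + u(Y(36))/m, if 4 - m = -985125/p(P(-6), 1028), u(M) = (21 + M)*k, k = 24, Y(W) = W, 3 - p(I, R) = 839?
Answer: -1353913130525/888367483193 ≈ -1.5240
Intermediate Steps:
p(I, R) = -836 (p(I, R) = 3 - 1*839 = 3 - 839 = -836)
u(M) = 504 + 24*M (u(M) = (21 + M)*24 = 504 + 24*M)
m = -981781/836 (m = 4 - (-985125)/(-836) = 4 - (-985125)*(-1)/836 = 4 - 1*985125/836 = 4 - 985125/836 = -981781/836 ≈ -1174.4)
650002/((398*(-4547))) + u(Y(36))/m = 650002/((398*(-4547))) + (504 + 24*36)/(-981781/836) = 650002/(-1809706) + (504 + 864)*(-836/981781) = 650002*(-1/1809706) + 1368*(-836/981781) = -325001/904853 - 1143648/981781 = -1353913130525/888367483193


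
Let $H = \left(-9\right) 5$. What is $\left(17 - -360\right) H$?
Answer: $-16965$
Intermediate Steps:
$H = -45$
$\left(17 - -360\right) H = \left(17 - -360\right) \left(-45\right) = \left(17 + 360\right) \left(-45\right) = 377 \left(-45\right) = -16965$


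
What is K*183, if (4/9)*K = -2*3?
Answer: -4941/2 ≈ -2470.5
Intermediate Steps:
K = -27/2 (K = 9*(-2*3)/4 = (9/4)*(-6) = -27/2 ≈ -13.500)
K*183 = -27/2*183 = -4941/2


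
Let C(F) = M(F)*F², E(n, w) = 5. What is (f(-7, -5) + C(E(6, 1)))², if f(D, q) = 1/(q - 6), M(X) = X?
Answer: 1887876/121 ≈ 15602.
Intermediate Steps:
C(F) = F³ (C(F) = F*F² = F³)
f(D, q) = 1/(-6 + q)
(f(-7, -5) + C(E(6, 1)))² = (1/(-6 - 5) + 5³)² = (1/(-11) + 125)² = (-1/11 + 125)² = (1374/11)² = 1887876/121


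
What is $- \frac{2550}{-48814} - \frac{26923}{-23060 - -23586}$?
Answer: $- \frac{656439011}{12838082} \approx -51.132$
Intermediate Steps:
$- \frac{2550}{-48814} - \frac{26923}{-23060 - -23586} = \left(-2550\right) \left(- \frac{1}{48814}\right) - \frac{26923}{-23060 + 23586} = \frac{1275}{24407} - \frac{26923}{526} = - \frac{656439011}{12838082}$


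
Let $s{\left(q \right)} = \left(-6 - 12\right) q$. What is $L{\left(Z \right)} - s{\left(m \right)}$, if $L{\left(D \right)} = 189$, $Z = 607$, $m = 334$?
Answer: $6201$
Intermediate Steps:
$s{\left(q \right)} = - 18 q$
$L{\left(Z \right)} - s{\left(m \right)} = 189 - \left(-18\right) 334 = 189 - -6012 = 189 + 6012 = 6201$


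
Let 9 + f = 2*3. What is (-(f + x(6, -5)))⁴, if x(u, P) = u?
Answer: 81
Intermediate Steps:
f = -3 (f = -9 + 2*3 = -9 + 6 = -3)
(-(f + x(6, -5)))⁴ = (-(-3 + 6))⁴ = (-1*3)⁴ = (-3)⁴ = 81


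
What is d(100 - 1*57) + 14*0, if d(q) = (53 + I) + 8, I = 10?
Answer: 71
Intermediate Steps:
d(q) = 71 (d(q) = (53 + 10) + 8 = 63 + 8 = 71)
d(100 - 1*57) + 14*0 = 71 + 14*0 = 71 + 0 = 71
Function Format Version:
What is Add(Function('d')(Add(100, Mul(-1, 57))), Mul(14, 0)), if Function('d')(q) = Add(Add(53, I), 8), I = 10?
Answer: 71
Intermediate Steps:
Function('d')(q) = 71 (Function('d')(q) = Add(Add(53, 10), 8) = Add(63, 8) = 71)
Add(Function('d')(Add(100, Mul(-1, 57))), Mul(14, 0)) = Add(71, Mul(14, 0)) = Add(71, 0) = 71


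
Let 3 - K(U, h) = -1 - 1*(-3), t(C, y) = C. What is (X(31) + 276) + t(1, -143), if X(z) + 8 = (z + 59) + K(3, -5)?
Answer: 360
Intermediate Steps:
K(U, h) = 1 (K(U, h) = 3 - (-1 - 1*(-3)) = 3 - (-1 + 3) = 3 - 1*2 = 3 - 2 = 1)
X(z) = 52 + z (X(z) = -8 + ((z + 59) + 1) = -8 + ((59 + z) + 1) = -8 + (60 + z) = 52 + z)
(X(31) + 276) + t(1, -143) = ((52 + 31) + 276) + 1 = (83 + 276) + 1 = 359 + 1 = 360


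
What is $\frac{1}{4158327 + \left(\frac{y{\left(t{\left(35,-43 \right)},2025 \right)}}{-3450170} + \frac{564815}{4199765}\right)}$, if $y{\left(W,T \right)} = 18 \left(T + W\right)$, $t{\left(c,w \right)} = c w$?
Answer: $\frac{289798064201}{1205075153102711090} \approx 2.4048 \cdot 10^{-7}$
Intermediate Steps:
$y{\left(W,T \right)} = 18 T + 18 W$
$\frac{1}{4158327 + \left(\frac{y{\left(t{\left(35,-43 \right)},2025 \right)}}{-3450170} + \frac{564815}{4199765}\right)} = \frac{1}{4158327 + \left(\frac{18 \cdot 2025 + 18 \cdot 35 \left(-43\right)}{-3450170} + \frac{564815}{4199765}\right)} = \frac{1}{4158327 + \left(\left(36450 + 18 \left(-1505\right)\right) \left(- \frac{1}{3450170}\right) + 564815 \cdot \frac{1}{4199765}\right)} = \frac{1}{4158327 + \left(\left(36450 - 27090\right) \left(- \frac{1}{3450170}\right) + \frac{112963}{839953}\right)} = \frac{1}{4158327 + \left(9360 \left(- \frac{1}{3450170}\right) + \frac{112963}{839953}\right)} = \frac{1}{4158327 + \left(- \frac{936}{345017} + \frac{112963}{839953}\right)} = \frac{1}{4158327 + \frac{38187959363}{289798064201}} = \frac{1}{\frac{1205075153102711090}{289798064201}} = \frac{289798064201}{1205075153102711090}$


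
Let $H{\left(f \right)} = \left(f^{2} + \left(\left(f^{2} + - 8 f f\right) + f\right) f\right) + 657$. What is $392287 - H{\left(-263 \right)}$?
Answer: $-127086837$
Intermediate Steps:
$H{\left(f \right)} = 657 + f^{2} + f \left(f - 7 f^{2}\right)$ ($H{\left(f \right)} = \left(f^{2} + \left(\left(f^{2} - 8 f^{2}\right) + f\right) f\right) + 657 = \left(f^{2} + \left(- 7 f^{2} + f\right) f\right) + 657 = \left(f^{2} + \left(f - 7 f^{2}\right) f\right) + 657 = \left(f^{2} + f \left(f - 7 f^{2}\right)\right) + 657 = 657 + f^{2} + f \left(f - 7 f^{2}\right)$)
$392287 - H{\left(-263 \right)} = 392287 - \left(657 - 7 \left(-263\right)^{3} + 2 \left(-263\right)^{2}\right) = 392287 - \left(657 - -127340129 + 2 \cdot 69169\right) = 392287 - \left(657 + 127340129 + 138338\right) = 392287 - 127479124 = -127086837$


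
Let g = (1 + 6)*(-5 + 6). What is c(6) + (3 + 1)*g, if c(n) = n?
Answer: 34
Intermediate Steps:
g = 7 (g = 7*1 = 7)
c(6) + (3 + 1)*g = 6 + (3 + 1)*7 = 6 + 4*7 = 6 + 28 = 34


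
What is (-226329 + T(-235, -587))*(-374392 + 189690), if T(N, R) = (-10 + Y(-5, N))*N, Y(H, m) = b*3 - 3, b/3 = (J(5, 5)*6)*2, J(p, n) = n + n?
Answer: 88116521948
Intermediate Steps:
J(p, n) = 2*n
b = 360 (b = 3*(((2*5)*6)*2) = 3*((10*6)*2) = 3*(60*2) = 3*120 = 360)
Y(H, m) = 1077 (Y(H, m) = 360*3 - 3 = 1080 - 3 = 1077)
T(N, R) = 1067*N (T(N, R) = (-10 + 1077)*N = 1067*N)
(-226329 + T(-235, -587))*(-374392 + 189690) = (-226329 + 1067*(-235))*(-374392 + 189690) = (-226329 - 250745)*(-184702) = -477074*(-184702) = 88116521948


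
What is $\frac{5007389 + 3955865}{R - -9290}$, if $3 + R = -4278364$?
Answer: $- \frac{8963254}{4269077} \approx -2.0996$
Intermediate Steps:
$R = -4278367$ ($R = -3 - 4278364 = -4278367$)
$\frac{5007389 + 3955865}{R - -9290} = \frac{5007389 + 3955865}{-4278367 - -9290} = \frac{8963254}{-4278367 + \left(9684 - 394\right)} = \frac{8963254}{-4278367 + 9290} = \frac{8963254}{-4269077} = 8963254 \left(- \frac{1}{4269077}\right) = - \frac{8963254}{4269077}$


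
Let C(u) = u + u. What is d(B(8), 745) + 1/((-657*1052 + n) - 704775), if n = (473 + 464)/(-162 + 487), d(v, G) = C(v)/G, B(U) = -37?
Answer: -33572505737/337991032310 ≈ -0.099330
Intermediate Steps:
C(u) = 2*u
d(v, G) = 2*v/G (d(v, G) = (2*v)/G = 2*v/G)
n = 937/325 ≈ 2.8831
d(B(8), 745) + 1/((-657*1052 + n) - 704775) = 2*(-37)/745 + 1/((-657*1052 + 937/325) - 704775) = 2*(-37)*(1/745) + 1/((-691164 + 937/325) - 704775) = -74/745 + 1/(-224627363/325 - 704775) = -74/745 + 1/(-453679238/325) = -74/745 - 325/453679238 = -33572505737/337991032310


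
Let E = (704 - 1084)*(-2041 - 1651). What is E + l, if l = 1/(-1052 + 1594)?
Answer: 760404321/542 ≈ 1.4030e+6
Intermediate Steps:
E = 1402960 (E = -380*(-3692) = 1402960)
l = 1/542 ≈ 0.0018450
E + l = 1402960 + 1/542 = 760404321/542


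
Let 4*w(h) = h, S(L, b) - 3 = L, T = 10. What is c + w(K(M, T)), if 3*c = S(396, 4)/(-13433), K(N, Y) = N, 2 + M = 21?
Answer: 1915/404 ≈ 4.7401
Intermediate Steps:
M = 19 (M = -2 + 21 = 19)
S(L, b) = 3 + L
c = -1/101 (c = ((3 + 396)/(-13433))/3 = (399*(-1/13433))/3 = (1/3)*(-3/101) = -1/101 ≈ -0.0099010)
w(h) = h/4
c + w(K(M, T)) = -1/101 + (1/4)*19 = -1/101 + 19/4 = 1915/404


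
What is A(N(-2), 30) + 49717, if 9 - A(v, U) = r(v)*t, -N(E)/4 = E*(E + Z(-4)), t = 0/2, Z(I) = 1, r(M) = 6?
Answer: 49726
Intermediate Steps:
t = 0 (t = 0*(1/2) = 0)
N(E) = -4*E*(1 + E) (N(E) = -4*E*(E + 1) = -4*E*(1 + E))
A(v, U) = 9 (A(v, U) = 9 - 6*0 = 9 - 1*0 = 9 + 0 = 9)
A(N(-2), 30) + 49717 = 9 + 49717 = 49726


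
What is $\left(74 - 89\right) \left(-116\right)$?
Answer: $1740$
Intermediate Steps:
$\left(74 - 89\right) \left(-116\right) = \left(-15\right) \left(-116\right) = 1740$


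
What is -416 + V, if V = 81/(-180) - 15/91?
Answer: -758239/1820 ≈ -416.61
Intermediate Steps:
V = -1119/1820 (V = 81*(-1/180) - 15*1/91 = -9/20 - 15/91 = -1119/1820 ≈ -0.61483)
-416 + V = -416 - 1119/1820 = -758239/1820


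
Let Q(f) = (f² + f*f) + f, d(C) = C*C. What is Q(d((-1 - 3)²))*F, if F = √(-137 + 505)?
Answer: 525312*√23 ≈ 2.5193e+6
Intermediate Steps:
d(C) = C²
F = 4*√23 (F = √368 = 4*√23 ≈ 19.183)
Q(f) = f + 2*f² (Q(f) = (f² + f²) + f = 2*f² + f = f + 2*f²)
Q(d((-1 - 3)²))*F = (((-1 - 3)²)²*(1 + 2*((-1 - 3)²)²))*(4*√23) = (((-4)²)²*(1 + 2*((-4)²)²))*(4*√23) = (16²*(1 + 2*16²))*(4*√23) = (256*(1 + 2*256))*(4*√23) = (256*(1 + 512))*(4*√23) = (256*513)*(4*√23) = 131328*(4*√23) = 525312*√23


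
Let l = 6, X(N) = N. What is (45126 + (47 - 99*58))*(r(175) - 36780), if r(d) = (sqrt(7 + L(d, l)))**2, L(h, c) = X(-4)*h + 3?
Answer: -1477479570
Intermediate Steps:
L(h, c) = 3 - 4*h (L(h, c) = -4*h + 3 = 3 - 4*h)
r(d) = 10 - 4*d (r(d) = (sqrt(7 + (3 - 4*d)))**2 = (sqrt(10 - 4*d))**2 = 10 - 4*d)
(45126 + (47 - 99*58))*(r(175) - 36780) = (45126 + (47 - 99*58))*((10 - 4*175) - 36780) = (45126 + (47 - 5742))*((10 - 700) - 36780) = (45126 - 5695)*(-690 - 36780) = 39431*(-37470) = -1477479570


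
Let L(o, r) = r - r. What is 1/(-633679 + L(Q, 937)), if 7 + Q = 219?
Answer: -1/633679 ≈ -1.5781e-6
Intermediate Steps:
Q = 212 (Q = -7 + 219 = 212)
L(o, r) = 0
1/(-633679 + L(Q, 937)) = 1/(-633679 + 0) = 1/(-633679) = -1/633679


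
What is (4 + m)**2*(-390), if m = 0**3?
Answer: -6240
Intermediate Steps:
m = 0
(4 + m)**2*(-390) = (4 + 0)**2*(-390) = 4**2*(-390) = 16*(-390) = -6240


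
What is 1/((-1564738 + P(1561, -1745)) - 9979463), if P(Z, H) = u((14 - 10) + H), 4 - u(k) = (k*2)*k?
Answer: -1/17606359 ≈ -5.6798e-8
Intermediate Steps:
u(k) = 4 - 2*k**2 (u(k) = 4 - k*2*k = 4 - 2*k*k = 4 - 2*k**2)
P(Z, H) = 4 - 2*(4 + H)**2 (P(Z, H) = 4 - 2*((14 - 10) + H)**2 = 4 - 2*(4 + H)**2)
1/((-1564738 + P(1561, -1745)) - 9979463) = 1/((-1564738 + (4 - 2*(4 - 1745)**2)) - 9979463) = 1/((-1564738 + (4 - 2*(-1741)**2)) - 9979463) = 1/((-1564738 + (4 - 2*3031081)) - 9979463) = 1/((-1564738 + (4 - 6062162)) - 9979463) = 1/((-1564738 - 6062158) - 9979463) = 1/(-7626896 - 9979463) = 1/(-17606359) = -1/17606359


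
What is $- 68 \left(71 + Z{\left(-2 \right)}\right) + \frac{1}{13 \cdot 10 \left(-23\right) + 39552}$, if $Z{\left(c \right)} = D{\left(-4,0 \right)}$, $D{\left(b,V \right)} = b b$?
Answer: $- \frac{216300791}{36562} \approx -5916.0$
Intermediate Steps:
$D{\left(b,V \right)} = b^{2}$
$Z{\left(c \right)} = 16$ ($Z{\left(c \right)} = \left(-4\right)^{2} = 16$)
$- 68 \left(71 + Z{\left(-2 \right)}\right) + \frac{1}{13 \cdot 10 \left(-23\right) + 39552} = - 68 \left(71 + 16\right) + \frac{1}{13 \cdot 10 \left(-23\right) + 39552} = \left(-68\right) 87 + \frac{1}{130 \left(-23\right) + 39552} = -5916 + \frac{1}{-2990 + 39552} = -5916 + \frac{1}{36562} = - \frac{216300791}{36562}$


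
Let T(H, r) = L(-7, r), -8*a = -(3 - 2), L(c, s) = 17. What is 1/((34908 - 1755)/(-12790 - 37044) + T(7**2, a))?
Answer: 49834/814025 ≈ 0.061219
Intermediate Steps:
a = 1/8 (a = -(-1)*(3 - 2)/8 = -(-1)/8 = -1/8*(-1) = 1/8 ≈ 0.12500)
T(H, r) = 17
1/((34908 - 1755)/(-12790 - 37044) + T(7**2, a)) = 1/((34908 - 1755)/(-12790 - 37044) + 17) = 1/(33153/(-49834) + 17) = 1/(33153*(-1/49834) + 17) = 1/(-33153/49834 + 17) = 1/(814025/49834) = 49834/814025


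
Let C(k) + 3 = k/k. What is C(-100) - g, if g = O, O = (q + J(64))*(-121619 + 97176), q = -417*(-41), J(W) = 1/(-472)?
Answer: 197249704925/472 ≈ 4.1790e+8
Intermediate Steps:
J(W) = -1/472
C(k) = -2 (C(k) = -3 + k/k = -3 + 1 = -2)
q = 17097
O = -197249705869/472 (O = (17097 - 1/472)*(-121619 + 97176) = (8069783/472)*(-24443) = -197249705869/472 ≈ -4.1790e+8)
g = -197249705869/472 ≈ -4.1790e+8
C(-100) - g = -2 - 1*(-197249705869/472) = -2 + 197249705869/472 = 197249704925/472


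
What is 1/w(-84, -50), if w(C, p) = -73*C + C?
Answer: 1/6048 ≈ 0.00016534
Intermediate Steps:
w(C, p) = -72*C
1/w(-84, -50) = 1/(-72*(-84)) = 1/6048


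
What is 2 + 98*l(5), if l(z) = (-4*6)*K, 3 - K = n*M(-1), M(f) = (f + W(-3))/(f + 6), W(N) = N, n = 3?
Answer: -63494/5 ≈ -12699.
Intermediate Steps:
M(f) = (-3 + f)/(6 + f) (M(f) = (f - 3)/(f + 6) = (-3 + f)/(6 + f))
K = 27/5 (K = 3 - 3*(-3 - 1)/(6 - 1) = 3 - 3*-4/5 = 3 - 3*(⅕)*(-4) = 3 - 3*(-4)/5 = 3 - 1*(-12/5) = 3 + 12/5 = 27/5 ≈ 5.4000)
l(z) = -648/5 (l(z) = -4*6*(27/5) = -24*27/5 = -648/5)
2 + 98*l(5) = 2 + 98*(-648/5) = 2 - 63504/5 = -63494/5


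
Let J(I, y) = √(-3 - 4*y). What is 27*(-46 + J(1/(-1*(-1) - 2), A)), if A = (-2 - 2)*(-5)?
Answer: -1242 + 27*I*√83 ≈ -1242.0 + 245.98*I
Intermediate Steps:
A = 20 (A = -4*(-5) = 20)
27*(-46 + J(1/(-1*(-1) - 2), A)) = 27*(-46 + √(-3 - 4*20)) = 27*(-46 + √(-3 - 80)) = 27*(-46 + √(-83)) = 27*(-46 + I*√83) = -1242 + 27*I*√83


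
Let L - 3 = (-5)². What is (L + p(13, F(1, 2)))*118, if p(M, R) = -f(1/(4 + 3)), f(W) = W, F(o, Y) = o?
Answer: 23010/7 ≈ 3287.1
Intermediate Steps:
L = 28 (L = 3 + (-5)² = 3 + 25 = 28)
p(M, R) = -⅐ (p(M, R) = -1/(4 + 3) = -1/7 = -1*⅐ = -⅐)
(L + p(13, F(1, 2)))*118 = (28 - ⅐)*118 = (195/7)*118 = 23010/7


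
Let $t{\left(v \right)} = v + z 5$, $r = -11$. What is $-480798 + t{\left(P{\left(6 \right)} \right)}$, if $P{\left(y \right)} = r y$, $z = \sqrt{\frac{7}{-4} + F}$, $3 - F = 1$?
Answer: $- \frac{961723}{2} \approx -4.8086 \cdot 10^{5}$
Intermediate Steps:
$F = 2$ ($F = 3 - 1 = 2$)
$z = \frac{1}{2}$ ($z = \sqrt{\frac{7}{-4} + 2} = \sqrt{7 \left(- \frac{1}{4}\right) + 2} = \sqrt{- \frac{7}{4} + 2} = \sqrt{\frac{1}{4}} = \frac{1}{2} \approx 0.5$)
$P{\left(y \right)} = - 11 y$
$t{\left(v \right)} = \frac{5}{2} + v$ ($t{\left(v \right)} = v + \frac{1}{2} \cdot 5 = v + \frac{5}{2} = \frac{5}{2} + v$)
$-480798 + t{\left(P{\left(6 \right)} \right)} = -480798 + \left(\frac{5}{2} - 66\right) = -480798 - \frac{127}{2} = - \frac{961723}{2}$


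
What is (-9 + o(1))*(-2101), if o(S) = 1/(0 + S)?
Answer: 16808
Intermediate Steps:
o(S) = 1/S
(-9 + o(1))*(-2101) = (-9 + 1/1)*(-2101) = (-9 + 1)*(-2101) = -8*(-2101) = 16808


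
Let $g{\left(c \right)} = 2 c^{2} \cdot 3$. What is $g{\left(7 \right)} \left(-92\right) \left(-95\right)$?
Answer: $2569560$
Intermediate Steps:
$g{\left(c \right)} = 6 c^{2}$
$g{\left(7 \right)} \left(-92\right) \left(-95\right) = 6 \cdot 7^{2} \left(-92\right) \left(-95\right) = 6 \cdot 49 \left(-92\right) \left(-95\right) = 294 \left(-92\right) \left(-95\right) = \left(-27048\right) \left(-95\right) = 2569560$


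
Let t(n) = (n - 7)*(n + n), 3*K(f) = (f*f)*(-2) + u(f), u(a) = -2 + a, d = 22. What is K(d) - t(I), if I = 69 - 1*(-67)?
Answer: -35404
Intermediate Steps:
I = 136 (I = 69 + 67 = 136)
K(f) = -⅔ - 2*f²/3 + f/3 (K(f) = ((f*f)*(-2) + (-2 + f))/3 = (f²*(-2) + (-2 + f))/3 = (-2*f² + (-2 + f))/3 = (-2 + f - 2*f²)/3 = -⅔ - 2*f²/3 + f/3)
t(n) = 2*n*(-7 + n) (t(n) = (-7 + n)*(2*n) = 2*n*(-7 + n))
K(d) - t(I) = (-⅔ - ⅔*22² + (⅓)*22) - 2*136*(-7 + 136) = (-⅔ - ⅔*484 + 22/3) - 2*136*129 = (-⅔ - 968/3 + 22/3) - 1*35088 = -316 - 35088 = -35404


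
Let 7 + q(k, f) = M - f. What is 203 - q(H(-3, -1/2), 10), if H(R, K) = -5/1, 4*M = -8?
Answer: 222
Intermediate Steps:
M = -2 (M = (¼)*(-8) = -2)
H(R, K) = -5 (H(R, K) = -5*1 = -5)
q(k, f) = -9 - f (q(k, f) = -7 + (-2 - f) = -9 - f)
203 - q(H(-3, -1/2), 10) = 203 - (-9 - 1*10) = 203 - (-9 - 10) = 203 - 1*(-19) = 203 + 19 = 222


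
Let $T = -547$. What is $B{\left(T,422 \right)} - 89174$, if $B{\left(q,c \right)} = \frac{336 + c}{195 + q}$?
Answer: $- \frac{15695003}{176} \approx -89176.0$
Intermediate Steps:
$B{\left(q,c \right)} = \frac{336 + c}{195 + q}$
$B{\left(T,422 \right)} - 89174 = \frac{336 + 422}{195 - 547} - 89174 = \frac{1}{-352} \cdot 758 - 89174 = \left(- \frac{1}{352}\right) 758 - 89174 = - \frac{379}{176} - 89174 = - \frac{15695003}{176}$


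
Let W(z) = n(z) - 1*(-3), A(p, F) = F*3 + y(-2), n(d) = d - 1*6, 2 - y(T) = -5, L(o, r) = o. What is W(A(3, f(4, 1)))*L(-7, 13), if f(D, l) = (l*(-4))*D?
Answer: 308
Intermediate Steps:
y(T) = 7 (y(T) = 2 - 1*(-5) = 2 + 5 = 7)
n(d) = -6 + d (n(d) = d - 6 = -6 + d)
f(D, l) = -4*D*l (f(D, l) = (-4*l)*D = -4*D*l)
A(p, F) = 7 + 3*F (A(p, F) = F*3 + 7 = 3*F + 7 = 7 + 3*F)
W(z) = -3 + z (W(z) = (-6 + z) - 1*(-3) = (-6 + z) + 3 = -3 + z)
W(A(3, f(4, 1)))*L(-7, 13) = (-3 + (7 + 3*(-4*4*1)))*(-7) = (-3 + (7 + 3*(-16)))*(-7) = (-3 + (7 - 48))*(-7) = (-3 - 41)*(-7) = -44*(-7) = 308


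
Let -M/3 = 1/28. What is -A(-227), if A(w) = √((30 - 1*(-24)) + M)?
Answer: -√10563/14 ≈ -7.3412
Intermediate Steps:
M = -3/28 ≈ -0.10714
A(w) = √10563/14 (A(w) = √((30 - 1*(-24)) - 3/28) = √((30 + 24) - 3/28) = √(54 - 3/28) = √(1509/28) = √10563/14)
-A(-227) = -√10563/14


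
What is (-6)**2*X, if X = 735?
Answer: 26460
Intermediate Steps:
(-6)**2*X = (-6)**2*735 = 36*735 = 26460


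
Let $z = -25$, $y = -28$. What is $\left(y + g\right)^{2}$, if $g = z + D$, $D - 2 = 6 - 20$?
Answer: $4225$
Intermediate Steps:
$D = -12$ ($D = 2 + \left(6 - 20\right) = 2 - 14 = -12$)
$g = -37$ ($g = -25 - 12 = -37$)
$\left(y + g\right)^{2} = \left(-28 - 37\right)^{2} = \left(-65\right)^{2} = 4225$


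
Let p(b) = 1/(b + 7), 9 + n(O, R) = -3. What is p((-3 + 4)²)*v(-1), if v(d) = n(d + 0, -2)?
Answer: -3/2 ≈ -1.5000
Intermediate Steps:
n(O, R) = -12 (n(O, R) = -9 - 3 = -12)
v(d) = -12
p(b) = 1/(7 + b)
p((-3 + 4)²)*v(-1) = -12/(7 + (-3 + 4)²) = -12/(7 + 1²) = -12/(7 + 1) = -12/8 = (⅛)*(-12) = -3/2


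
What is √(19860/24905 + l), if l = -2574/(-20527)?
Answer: √57084367231974/7864999 ≈ 0.96064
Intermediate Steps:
l = 198/1579 (l = -2574*(-1/20527) = 198/1579 ≈ 0.12540)
√(19860/24905 + l) = √(19860/24905 + 198/1579) = √(19860*(1/24905) + 198/1579) = √(3972/4981 + 198/1579) = √(7258026/7864999) = √57084367231974/7864999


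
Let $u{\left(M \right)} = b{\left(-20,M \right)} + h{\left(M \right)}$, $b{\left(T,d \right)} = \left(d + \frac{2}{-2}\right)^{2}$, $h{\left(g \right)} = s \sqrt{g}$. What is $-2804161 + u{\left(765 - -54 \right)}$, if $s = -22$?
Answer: $-2135037 - 66 \sqrt{91} \approx -2.1357 \cdot 10^{6}$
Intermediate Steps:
$h{\left(g \right)} = - 22 \sqrt{g}$
$b{\left(T,d \right)} = \left(-1 + d\right)^{2}$ ($b{\left(T,d \right)} = \left(d + 2 \left(- \frac{1}{2}\right)\right)^{2} = \left(d - 1\right)^{2} = \left(-1 + d\right)^{2}$)
$u{\left(M \right)} = \left(-1 + M\right)^{2} - 22 \sqrt{M}$
$-2804161 + u{\left(765 - -54 \right)} = -2804161 + \left(\left(-1 + \left(765 - -54\right)\right)^{2} - 22 \sqrt{765 - -54}\right) = -2804161 + \left(\left(-1 + \left(765 + 54\right)\right)^{2} - 22 \sqrt{765 + 54}\right) = -2804161 - \left(- \left(-1 + 819\right)^{2} + 66 \sqrt{91}\right) = -2804161 + \left(818^{2} - 22 \cdot 3 \sqrt{91}\right) = -2804161 + \left(669124 - 66 \sqrt{91}\right) = -2135037 - 66 \sqrt{91}$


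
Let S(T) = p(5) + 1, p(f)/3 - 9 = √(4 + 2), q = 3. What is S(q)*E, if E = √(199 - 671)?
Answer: I*√118*(56 + 6*√6) ≈ 767.96*I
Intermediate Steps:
p(f) = 27 + 3*√6 (p(f) = 27 + 3*√(4 + 2) = 27 + 3*√6)
S(T) = 28 + 3*√6 (S(T) = (27 + 3*√6) + 1 = 28 + 3*√6)
E = 2*I*√118 (E = √(-472) = 2*I*√118 ≈ 21.726*I)
S(q)*E = (28 + 3*√6)*(2*I*√118) = 2*I*√118*(28 + 3*√6)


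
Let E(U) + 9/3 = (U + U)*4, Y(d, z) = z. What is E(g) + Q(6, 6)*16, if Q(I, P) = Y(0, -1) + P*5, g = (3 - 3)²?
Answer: 461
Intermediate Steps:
g = 0 (g = 0² = 0)
E(U) = -3 + 8*U (E(U) = -3 + (U + U)*4 = -3 + (2*U)*4 = -3 + 8*U)
Q(I, P) = -1 + 5*P (Q(I, P) = -1 + P*5 = -1 + 5*P)
E(g) + Q(6, 6)*16 = (-3 + 8*0) + (-1 + 5*6)*16 = (-3 + 0) + (-1 + 30)*16 = -3 + 29*16 = -3 + 464 = 461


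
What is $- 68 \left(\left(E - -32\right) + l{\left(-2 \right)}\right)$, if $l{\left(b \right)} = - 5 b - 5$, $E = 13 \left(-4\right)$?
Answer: $1020$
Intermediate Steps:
$E = -52$
$l{\left(b \right)} = -5 - 5 b$
$- 68 \left(\left(E - -32\right) + l{\left(-2 \right)}\right) = - 68 \left(\left(-52 - -32\right) - -5\right) = - 68 \left(\left(-52 + 32\right) + \left(-5 + 10\right)\right) = - 68 \left(-20 + 5\right) = \left(-68\right) \left(-15\right) = 1020$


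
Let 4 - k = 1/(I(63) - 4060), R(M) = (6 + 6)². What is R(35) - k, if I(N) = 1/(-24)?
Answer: 13641716/97441 ≈ 140.00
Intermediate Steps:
I(N) = -1/24
R(M) = 144 (R(M) = 12² = 144)
k = 389788/97441 (k = 4 - 1/(-1/24 - 4060) = 4 - 1/(-97441/24) = 4 - 1*(-24/97441) = 4 + 24/97441 = 389788/97441 ≈ 4.0002)
R(35) - k = 144 - 1*389788/97441 = 144 - 389788/97441 = 13641716/97441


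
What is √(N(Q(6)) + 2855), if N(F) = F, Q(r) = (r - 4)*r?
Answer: √2867 ≈ 53.544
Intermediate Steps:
Q(r) = r*(-4 + r) (Q(r) = (-4 + r)*r = r*(-4 + r))
√(N(Q(6)) + 2855) = √(6*(-4 + 6) + 2855) = √(6*2 + 2855) = √(12 + 2855) = √2867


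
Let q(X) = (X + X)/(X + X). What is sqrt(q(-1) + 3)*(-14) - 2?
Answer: -30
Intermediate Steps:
q(X) = 1 (q(X) = (2*X)/((2*X)) = (2*X)*(1/(2*X)) = 1)
sqrt(q(-1) + 3)*(-14) - 2 = sqrt(1 + 3)*(-14) - 2 = sqrt(4)*(-14) - 2 = 2*(-14) - 2 = -28 - 2 = -30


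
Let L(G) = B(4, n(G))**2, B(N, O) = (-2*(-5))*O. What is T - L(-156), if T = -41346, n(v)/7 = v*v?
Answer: -2901980431746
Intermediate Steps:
n(v) = 7*v**2 (n(v) = 7*(v*v) = 7*v**2)
B(N, O) = 10*O
L(G) = 4900*G**4 (L(G) = (10*(7*G**2))**2 = (70*G**2)**2 = 4900*G**4)
T - L(-156) = -41346 - 4900*(-156)**4 = -41346 - 4900*592240896 = -41346 - 1*2901980390400 = -41346 - 2901980390400 = -2901980431746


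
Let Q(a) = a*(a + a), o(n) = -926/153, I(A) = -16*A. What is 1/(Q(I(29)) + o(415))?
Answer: 153/65879650 ≈ 2.3224e-6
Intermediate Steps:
o(n) = -926/153 (o(n) = -926*1/153 = -926/153)
Q(a) = 2*a² (Q(a) = a*(2*a) = 2*a²)
1/(Q(I(29)) + o(415)) = 1/(2*(-16*29)² - 926/153) = 1/(2*(-464)² - 926/153) = 1/(2*215296 - 926/153) = 1/(430592 - 926/153) = 1/(65879650/153) = 153/65879650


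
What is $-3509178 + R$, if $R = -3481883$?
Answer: $-6991061$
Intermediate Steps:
$-3509178 + R = -3509178 - 3481883 = -6991061$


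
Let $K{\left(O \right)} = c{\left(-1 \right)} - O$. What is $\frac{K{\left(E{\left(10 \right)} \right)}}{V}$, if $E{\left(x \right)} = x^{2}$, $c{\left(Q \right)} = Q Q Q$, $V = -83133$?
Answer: $\frac{101}{83133} \approx 0.0012149$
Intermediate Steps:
$c{\left(Q \right)} = Q^{3}$ ($c{\left(Q \right)} = Q^{2} Q = Q^{3}$)
$K{\left(O \right)} = -1 - O$ ($K{\left(O \right)} = \left(-1\right)^{3} - O = -1 - O$)
$\frac{K{\left(E{\left(10 \right)} \right)}}{V} = \frac{-1 - 10^{2}}{-83133} = \left(-1 - 100\right) \left(- \frac{1}{83133}\right) = \left(-101\right) \left(- \frac{1}{83133}\right) = \frac{101}{83133}$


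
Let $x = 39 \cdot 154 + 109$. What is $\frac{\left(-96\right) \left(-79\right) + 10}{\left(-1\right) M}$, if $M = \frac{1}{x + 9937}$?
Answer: $-121898888$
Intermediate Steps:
$x = 6115$ ($x = 6006 + 109 = 6115$)
$M = \frac{1}{16052}$ ($M = \frac{1}{6115 + 9937} = \frac{1}{16052} \approx 6.2298 \cdot 10^{-5}$)
$\frac{\left(-96\right) \left(-79\right) + 10}{\left(-1\right) M} = \frac{\left(-96\right) \left(-79\right) + 10}{\left(-1\right) \frac{1}{16052}} = \frac{7584 + 10}{- \frac{1}{16052}} = 7594 \left(-16052\right) = -121898888$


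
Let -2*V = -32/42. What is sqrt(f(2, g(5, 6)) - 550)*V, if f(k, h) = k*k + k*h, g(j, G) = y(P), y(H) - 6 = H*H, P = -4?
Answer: 8*I*sqrt(502)/21 ≈ 8.5354*I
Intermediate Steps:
V = 8/21 (V = -(-16)/42 = -1/2*(-16/21) = 8/21 ≈ 0.38095)
y(H) = 6 + H**2 (y(H) = 6 + H*H = 6 + H**2)
g(j, G) = 22 (g(j, G) = 6 + (-4)**2 = 6 + 16 = 22)
f(k, h) = k**2 + h*k
sqrt(f(2, g(5, 6)) - 550)*V = sqrt(2*(22 + 2) - 550)*(8/21) = sqrt(2*24 - 550)*(8/21) = sqrt(48 - 550)*(8/21) = sqrt(-502)*(8/21) = (I*sqrt(502))*(8/21) = 8*I*sqrt(502)/21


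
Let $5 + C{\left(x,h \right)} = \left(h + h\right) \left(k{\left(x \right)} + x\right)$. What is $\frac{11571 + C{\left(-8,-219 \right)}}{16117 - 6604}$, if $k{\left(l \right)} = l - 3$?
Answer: $\frac{19888}{9513} \approx 2.0906$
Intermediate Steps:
$k{\left(l \right)} = -3 + l$
$C{\left(x,h \right)} = -5 + 2 h \left(-3 + 2 x\right)$ ($C{\left(x,h \right)} = -5 + \left(h + h\right) \left(\left(-3 + x\right) + x\right) = -5 + 2 h \left(-3 + 2 x\right)$)
$\frac{11571 + C{\left(-8,-219 \right)}}{16117 - 6604} = \frac{11571 - \left(-1309 - 7008\right)}{16117 - 6604} = \frac{11571 + \left(-5 + 1314 + 7008\right)}{9513} = \left(11571 + 8317\right) \frac{1}{9513} = 19888 \cdot \frac{1}{9513} = \frac{19888}{9513}$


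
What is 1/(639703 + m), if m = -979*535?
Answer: 1/115938 ≈ 8.6253e-6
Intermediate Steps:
m = -523765
1/(639703 + m) = 1/(639703 - 523765) = 1/115938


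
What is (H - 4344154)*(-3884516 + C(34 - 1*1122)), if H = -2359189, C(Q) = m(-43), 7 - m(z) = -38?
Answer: 26038941486553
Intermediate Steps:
m(z) = 45 (m(z) = 7 - 1*(-38) = 7 + 38 = 45)
C(Q) = 45
(H - 4344154)*(-3884516 + C(34 - 1*1122)) = (-2359189 - 4344154)*(-3884516 + 45) = -6703343*(-3884471) = 26038941486553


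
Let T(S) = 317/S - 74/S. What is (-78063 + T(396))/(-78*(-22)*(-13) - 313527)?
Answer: 228983/985116 ≈ 0.23244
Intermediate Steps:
T(S) = 243/S
(-78063 + T(396))/(-78*(-22)*(-13) - 313527) = (-78063 + 243/396)/(-78*(-22)*(-13) - 313527) = (-78063 + 243*(1/396))/(1716*(-13) - 313527) = (-78063 + 27/44)/(-22308 - 313527) = -3434745/44/(-335835) = -3434745/44*(-1/335835) = 228983/985116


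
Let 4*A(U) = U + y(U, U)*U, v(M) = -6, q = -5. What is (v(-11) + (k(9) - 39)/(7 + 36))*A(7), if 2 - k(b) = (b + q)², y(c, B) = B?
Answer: -4354/43 ≈ -101.26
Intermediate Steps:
k(b) = 2 - (-5 + b)² (k(b) = 2 - (b - 5)² = 2 - (-5 + b)²)
A(U) = U/4 + U²/4 (A(U) = (U + U*U)/4 = (U + U²)/4 = U/4 + U²/4)
(v(-11) + (k(9) - 39)/(7 + 36))*A(7) = (-6 + ((2 - (-5 + 9)²) - 39)/(7 + 36))*((¼)*7*(1 + 7)) = (-6 + ((2 - 1*4²) - 39)/43)*((¼)*7*8) = (-6 + ((2 - 1*16) - 39)*(1/43))*14 = (-6 + ((2 - 16) - 39)*(1/43))*14 = (-6 + (-14 - 39)*(1/43))*14 = (-6 - 53*1/43)*14 = (-6 - 53/43)*14 = -311/43*14 = -4354/43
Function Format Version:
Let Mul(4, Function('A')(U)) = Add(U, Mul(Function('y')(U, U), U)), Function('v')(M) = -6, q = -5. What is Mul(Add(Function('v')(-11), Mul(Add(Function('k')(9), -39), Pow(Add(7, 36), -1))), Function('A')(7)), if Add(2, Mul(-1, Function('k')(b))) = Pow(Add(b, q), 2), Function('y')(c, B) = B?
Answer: Rational(-4354, 43) ≈ -101.26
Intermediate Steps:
Function('k')(b) = Add(2, Mul(-1, Pow(Add(-5, b), 2))) (Function('k')(b) = Add(2, Mul(-1, Pow(Add(b, -5), 2))) = Add(2, Mul(-1, Pow(Add(-5, b), 2))))
Function('A')(U) = Add(Mul(Rational(1, 4), U), Mul(Rational(1, 4), Pow(U, 2))) (Function('A')(U) = Mul(Rational(1, 4), Add(U, Mul(U, U))) = Mul(Rational(1, 4), Add(U, Pow(U, 2))) = Add(Mul(Rational(1, 4), U), Mul(Rational(1, 4), Pow(U, 2))))
Mul(Add(Function('v')(-11), Mul(Add(Function('k')(9), -39), Pow(Add(7, 36), -1))), Function('A')(7)) = Mul(Add(-6, Mul(Add(Add(2, Mul(-1, Pow(Add(-5, 9), 2))), -39), Pow(Add(7, 36), -1))), Mul(Rational(1, 4), 7, Add(1, 7))) = Mul(Add(-6, Mul(Add(Add(2, Mul(-1, Pow(4, 2))), -39), Pow(43, -1))), Mul(Rational(1, 4), 7, 8)) = Mul(Add(-6, Mul(Add(Add(2, Mul(-1, 16)), -39), Rational(1, 43))), 14) = Mul(Add(-6, Mul(Add(Add(2, -16), -39), Rational(1, 43))), 14) = Mul(Add(-6, Mul(Add(-14, -39), Rational(1, 43))), 14) = Mul(Add(-6, Mul(-53, Rational(1, 43))), 14) = Mul(Add(-6, Rational(-53, 43)), 14) = Mul(Rational(-311, 43), 14) = Rational(-4354, 43)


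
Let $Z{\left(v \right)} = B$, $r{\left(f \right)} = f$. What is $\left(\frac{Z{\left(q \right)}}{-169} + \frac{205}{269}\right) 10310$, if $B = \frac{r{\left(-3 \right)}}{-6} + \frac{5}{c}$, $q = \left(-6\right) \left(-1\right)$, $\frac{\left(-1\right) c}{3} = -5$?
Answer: $\frac{1064636375}{136383} \approx 7806.2$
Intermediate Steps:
$c = 15$ ($c = \left(-3\right) \left(-5\right) = 15$)
$q = 6$
$B = \frac{5}{6}$ ($B = - \frac{3}{-6} + \frac{5}{15} = \left(-3\right) \left(- \frac{1}{6}\right) + 5 \cdot \frac{1}{15} = \frac{1}{2} + \frac{1}{3} = \frac{5}{6} \approx 0.83333$)
$Z{\left(v \right)} = \frac{5}{6}$
$\left(\frac{Z{\left(q \right)}}{-169} + \frac{205}{269}\right) 10310 = \left(\frac{5}{6 \left(-169\right)} + \frac{205}{269}\right) 10310 = \left(\frac{5}{6} \left(- \frac{1}{169}\right) + 205 \cdot \frac{1}{269}\right) 10310 = \left(- \frac{5}{1014} + \frac{205}{269}\right) 10310 = \frac{206525}{272766} \cdot 10310 = \frac{1064636375}{136383}$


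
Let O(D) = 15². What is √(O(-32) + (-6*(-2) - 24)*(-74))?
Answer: √1113 ≈ 33.362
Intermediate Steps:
O(D) = 225
√(O(-32) + (-6*(-2) - 24)*(-74)) = √(225 + (-6*(-2) - 24)*(-74)) = √(225 + (12 - 24)*(-74)) = √(225 - 12*(-74)) = √(225 + 888) = √1113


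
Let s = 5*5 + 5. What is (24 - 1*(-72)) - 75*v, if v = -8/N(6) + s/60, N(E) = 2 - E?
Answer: -183/2 ≈ -91.500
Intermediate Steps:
s = 30 (s = 25 + 5 = 30)
v = 5/2 (v = -8/(2 - 1*6) + 30/60 = -8/(2 - 6) + 30*(1/60) = -8/(-4) + ½ = -8*(-¼) + ½ = 2 + ½ = 5/2 ≈ 2.5000)
(24 - 1*(-72)) - 75*v = (24 - 1*(-72)) - 75*5/2 = (24 + 72) - 375/2 = 96 - 375/2 = -183/2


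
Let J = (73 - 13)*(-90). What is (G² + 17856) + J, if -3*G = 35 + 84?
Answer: 126265/9 ≈ 14029.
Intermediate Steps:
G = -119/3 (G = -(35 + 84)/3 = -⅓*119 = -119/3 ≈ -39.667)
J = -5400 (J = 60*(-90) = -5400)
(G² + 17856) + J = ((-119/3)² + 17856) - 5400 = (14161/9 + 17856) - 5400 = 174865/9 - 5400 = 126265/9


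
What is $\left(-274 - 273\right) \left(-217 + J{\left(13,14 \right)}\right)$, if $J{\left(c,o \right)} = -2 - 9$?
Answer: $124716$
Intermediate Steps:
$J{\left(c,o \right)} = -11$ ($J{\left(c,o \right)} = -2 - 9 = -11$)
$\left(-274 - 273\right) \left(-217 + J{\left(13,14 \right)}\right) = \left(-274 - 273\right) \left(-217 - 11\right) = \left(-547\right) \left(-228\right) = 124716$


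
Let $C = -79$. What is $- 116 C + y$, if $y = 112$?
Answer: $9276$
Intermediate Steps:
$- 116 C + y = \left(-116\right) \left(-79\right) + 112 = 9164 + 112 = 9276$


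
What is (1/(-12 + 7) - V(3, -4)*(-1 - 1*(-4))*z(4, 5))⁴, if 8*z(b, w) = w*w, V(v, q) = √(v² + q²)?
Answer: 12571910484721/2560000 ≈ 4.9109e+6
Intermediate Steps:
V(v, q) = √(q² + v²)
z(b, w) = w²/8 (z(b, w) = (w*w)/8 = w²/8)
(1/(-12 + 7) - V(3, -4)*(-1 - 1*(-4))*z(4, 5))⁴ = (1/(-12 + 7) - √((-4)² + 3²)*(-1 - 1*(-4))*(⅛)*5²)⁴ = (1/(-5) - √(16 + 9)*(-1 + 4)*(⅛)*25)⁴ = (-⅕ - √25*3*25/8)⁴ = (-⅕ - 5*3*25/8)⁴ = (-⅕ - 15*25/8)⁴ = (-⅕ - 1*375/8)⁴ = (-⅕ - 375/8)⁴ = (-1883/40)⁴ = 12571910484721/2560000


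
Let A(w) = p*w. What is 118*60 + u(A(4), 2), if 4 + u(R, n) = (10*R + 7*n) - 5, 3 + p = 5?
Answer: 7165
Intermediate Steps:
p = 2 (p = -3 + 5 = 2)
A(w) = 2*w
u(R, n) = -9 + 7*n + 10*R (u(R, n) = -4 + ((10*R + 7*n) - 5) = -4 + ((7*n + 10*R) - 5) = -4 + (-5 + 7*n + 10*R) = -9 + 7*n + 10*R)
118*60 + u(A(4), 2) = 118*60 + (-9 + 7*2 + 10*(2*4)) = 7080 + (-9 + 14 + 10*8) = 7080 + (-9 + 14 + 80) = 7080 + 85 = 7165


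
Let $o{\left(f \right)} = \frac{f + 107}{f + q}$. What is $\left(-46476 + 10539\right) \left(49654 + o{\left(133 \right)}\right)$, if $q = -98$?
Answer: $- \frac{12492635562}{7} \approx -1.7847 \cdot 10^{9}$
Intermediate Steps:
$o{\left(f \right)} = \frac{107 + f}{-98 + f}$ ($o{\left(f \right)} = \frac{f + 107}{f - 98} = \frac{107 + f}{-98 + f}$)
$\left(-46476 + 10539\right) \left(49654 + o{\left(133 \right)}\right) = \left(-46476 + 10539\right) \left(49654 + \frac{107 + 133}{-98 + 133}\right) = - 35937 \left(49654 + \frac{1}{35} \cdot 240\right) = - 35937 \left(49654 + \frac{48}{7}\right) = \left(-35937\right) \frac{347626}{7} = - \frac{12492635562}{7}$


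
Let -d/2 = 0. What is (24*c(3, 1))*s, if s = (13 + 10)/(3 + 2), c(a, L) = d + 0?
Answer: 0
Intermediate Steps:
d = 0 (d = -2*0 = 0)
c(a, L) = 0 (c(a, L) = 0 + 0 = 0)
s = 23/5 ≈ 4.6000
(24*c(3, 1))*s = (24*0)*(23/5) = 0*(23/5) = 0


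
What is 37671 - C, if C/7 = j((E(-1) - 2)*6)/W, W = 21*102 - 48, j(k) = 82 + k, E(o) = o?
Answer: 39441313/1047 ≈ 37671.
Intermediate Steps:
W = 2094 (W = 2142 - 48 = 2094)
C = 224/1047 (C = 7*((82 + (-1 - 2)*6)/2094) = 7*((82 - 3*6)*(1/2094)) = 7*((82 - 18)*(1/2094)) = 7*(64*(1/2094)) = 7*(32/1047) = 224/1047 ≈ 0.21394)
37671 - C = 37671 - 1*224/1047 = 37671 - 224/1047 = 39441313/1047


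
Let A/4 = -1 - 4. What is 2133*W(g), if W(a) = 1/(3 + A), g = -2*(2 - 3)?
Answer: -2133/17 ≈ -125.47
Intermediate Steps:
A = -20 (A = 4*(-1 - 4) = 4*(-5) = -20)
g = 2 (g = -2*(-1) = 2)
W(a) = -1/17 (W(a) = 1/(3 - 20) = 1/(-17) = -1/17)
2133*W(g) = 2133*(-1/17) = -2133/17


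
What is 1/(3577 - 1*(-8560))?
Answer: 1/12137 ≈ 8.2393e-5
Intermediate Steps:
1/(3577 - 1*(-8560)) = 1/(3577 + 8560) = 1/12137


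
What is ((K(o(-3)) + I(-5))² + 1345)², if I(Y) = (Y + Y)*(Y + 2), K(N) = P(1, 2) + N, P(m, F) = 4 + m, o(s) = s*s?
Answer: 10764961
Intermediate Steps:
o(s) = s²
K(N) = 5 + N (K(N) = (4 + 1) + N = 5 + N)
I(Y) = 2*Y*(2 + Y) (I(Y) = (2*Y)*(2 + Y) = 2*Y*(2 + Y))
((K(o(-3)) + I(-5))² + 1345)² = (((5 + (-3)²) + 2*(-5)*(2 - 5))² + 1345)² = (((5 + 9) + 2*(-5)*(-3))² + 1345)² = ((14 + 30)² + 1345)² = (44² + 1345)² = (1936 + 1345)² = 3281² = 10764961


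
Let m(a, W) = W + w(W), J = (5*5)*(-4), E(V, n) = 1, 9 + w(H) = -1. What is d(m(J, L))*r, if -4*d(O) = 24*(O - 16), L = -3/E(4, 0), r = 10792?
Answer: 1877808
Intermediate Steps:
w(H) = -10 (w(H) = -9 - 1 = -10)
L = -3 (L = -3/1 = -3*1 = -3)
J = -100 (J = 25*(-4) = -100)
m(a, W) = -10 + W (m(a, W) = W - 10 = -10 + W)
d(O) = 96 - 6*O (d(O) = -6*(O - 16) = -6*(-16 + O) = -(-384 + 24*O)/4 = 96 - 6*O)
d(m(J, L))*r = (96 - 6*(-10 - 3))*10792 = (96 - 6*(-13))*10792 = (96 + 78)*10792 = 174*10792 = 1877808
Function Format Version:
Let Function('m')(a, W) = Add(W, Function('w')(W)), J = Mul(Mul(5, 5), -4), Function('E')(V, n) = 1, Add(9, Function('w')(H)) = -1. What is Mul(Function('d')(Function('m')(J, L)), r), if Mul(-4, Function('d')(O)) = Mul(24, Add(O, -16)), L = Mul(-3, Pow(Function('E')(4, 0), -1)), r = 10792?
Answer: 1877808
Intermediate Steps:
Function('w')(H) = -10 (Function('w')(H) = Add(-9, -1) = -10)
L = -3 (L = Mul(-3, Pow(1, -1)) = Mul(-3, 1) = -3)
J = -100 (J = Mul(25, -4) = -100)
Function('m')(a, W) = Add(-10, W) (Function('m')(a, W) = Add(W, -10) = Add(-10, W))
Function('d')(O) = Add(96, Mul(-6, O)) (Function('d')(O) = Mul(Rational(-1, 4), Mul(24, Add(O, -16))) = Mul(Rational(-1, 4), Mul(24, Add(-16, O))) = Mul(Rational(-1, 4), Add(-384, Mul(24, O))) = Add(96, Mul(-6, O)))
Mul(Function('d')(Function('m')(J, L)), r) = Mul(Add(96, Mul(-6, Add(-10, -3))), 10792) = Mul(Add(96, Mul(-6, -13)), 10792) = Mul(Add(96, 78), 10792) = Mul(174, 10792) = 1877808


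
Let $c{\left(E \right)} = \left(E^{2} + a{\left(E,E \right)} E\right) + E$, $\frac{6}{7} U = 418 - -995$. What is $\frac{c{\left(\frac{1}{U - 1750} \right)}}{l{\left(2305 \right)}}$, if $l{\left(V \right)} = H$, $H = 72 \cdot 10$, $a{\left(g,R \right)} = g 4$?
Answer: $- \frac{193}{14835240} \approx -1.301 \cdot 10^{-5}$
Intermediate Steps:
$U = \frac{3297}{2}$ ($U = \frac{7 \left(418 - -995\right)}{6} = \frac{7 \left(418 + 995\right)}{6} = \frac{7}{6} \cdot 1413 = \frac{3297}{2} \approx 1648.5$)
$a{\left(g,R \right)} = 4 g$
$H = 720$
$c{\left(E \right)} = E + 5 E^{2}$ ($c{\left(E \right)} = \left(E^{2} + 4 E E\right) + E = \left(E^{2} + 4 E^{2}\right) + E = 5 E^{2} + E = E + 5 E^{2}$)
$l{\left(V \right)} = 720$
$\frac{c{\left(\frac{1}{U - 1750} \right)}}{l{\left(2305 \right)}} = \frac{\frac{1}{\frac{3297}{2} - 1750} \left(1 + \frac{5}{\frac{3297}{2} - 1750}\right)}{720} = \frac{1 + \frac{5}{- \frac{203}{2}}}{- \frac{203}{2}} \cdot \frac{1}{720} = - \frac{2 \left(1 + 5 \left(- \frac{2}{203}\right)\right)}{203} \cdot \frac{1}{720} = - \frac{2 \left(1 - \frac{10}{203}\right)}{203} \cdot \frac{1}{720} = \left(- \frac{2}{203}\right) \frac{193}{203} \cdot \frac{1}{720} = \left(- \frac{386}{41209}\right) \frac{1}{720} = - \frac{193}{14835240}$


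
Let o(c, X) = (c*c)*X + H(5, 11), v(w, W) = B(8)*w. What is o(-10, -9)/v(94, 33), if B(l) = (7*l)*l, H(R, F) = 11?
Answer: -127/6016 ≈ -0.021110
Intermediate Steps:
B(l) = 7*l²
v(w, W) = 448*w (v(w, W) = (7*8²)*w = (7*64)*w = 448*w)
o(c, X) = 11 + X*c² (o(c, X) = (c*c)*X + 11 = c²*X + 11 = X*c² + 11 = 11 + X*c²)
o(-10, -9)/v(94, 33) = (11 - 9*(-10)²)/((448*94)) = (11 - 9*100)/42112 = (11 - 900)*(1/42112) = -889*1/42112 = -127/6016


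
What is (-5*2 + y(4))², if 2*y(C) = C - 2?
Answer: 81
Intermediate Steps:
y(C) = -1 + C/2 (y(C) = (C - 2)/2 = (-2 + C)/2 = -1 + C/2)
(-5*2 + y(4))² = (-5*2 + (-1 + (½)*4))² = (-10 + (-1 + 2))² = (-10 + 1)² = (-9)² = 81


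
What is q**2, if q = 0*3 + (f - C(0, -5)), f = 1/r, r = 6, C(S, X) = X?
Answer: 961/36 ≈ 26.694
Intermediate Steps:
f = 1/6 ≈ 0.16667
q = 31/6 (q = 0*3 + (1/6 - 1*(-5)) = 0 + (1/6 + 5) = 0 + 31/6 = 31/6 ≈ 5.1667)
q**2 = (31/6)**2 = 961/36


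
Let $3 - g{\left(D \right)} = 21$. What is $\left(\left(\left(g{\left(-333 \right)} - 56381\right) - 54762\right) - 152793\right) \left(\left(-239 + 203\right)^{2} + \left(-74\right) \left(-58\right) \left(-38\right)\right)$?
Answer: $42707757200$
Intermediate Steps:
$g{\left(D \right)} = -18$ ($g{\left(D \right)} = 3 - 21 = -18$)
$\left(\left(\left(g{\left(-333 \right)} - 56381\right) - 54762\right) - 152793\right) \left(\left(-239 + 203\right)^{2} + \left(-74\right) \left(-58\right) \left(-38\right)\right) = \left(\left(\left(-18 - 56381\right) - 54762\right) - 152793\right) \left(\left(-239 + 203\right)^{2} + \left(-74\right) \left(-58\right) \left(-38\right)\right) = \left(\left(-56399 - 54762\right) - 152793\right) \left(\left(-36\right)^{2} + 4292 \left(-38\right)\right) = \left(-111161 - 152793\right) \left(1296 - 163096\right) = \left(-263954\right) \left(-161800\right) = 42707757200$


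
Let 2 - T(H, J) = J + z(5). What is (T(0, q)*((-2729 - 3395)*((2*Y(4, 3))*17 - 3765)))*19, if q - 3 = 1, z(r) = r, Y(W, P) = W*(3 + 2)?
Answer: -2512707820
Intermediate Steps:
Y(W, P) = 5*W (Y(W, P) = W*5 = 5*W)
q = 4 (q = 3 + 1 = 4)
T(H, J) = -3 - J (T(H, J) = 2 - (J + 5) = 2 - (5 + J) = 2 + (-5 - J) = -3 - J)
(T(0, q)*((-2729 - 3395)*((2*Y(4, 3))*17 - 3765)))*19 = ((-3 - 1*4)*((-2729 - 3395)*((2*(5*4))*17 - 3765)))*19 = ((-3 - 4)*(-6124*((2*20)*17 - 3765)))*19 = -(-42868)*(40*17 - 3765)*19 = -(-42868)*(680 - 3765)*19 = -(-42868)*(-3085)*19 = -7*18892540*19 = -132247780*19 = -2512707820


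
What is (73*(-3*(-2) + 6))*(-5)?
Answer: -4380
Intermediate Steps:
(73*(-3*(-2) + 6))*(-5) = (73*(6 + 6))*(-5) = (73*12)*(-5) = 876*(-5) = -4380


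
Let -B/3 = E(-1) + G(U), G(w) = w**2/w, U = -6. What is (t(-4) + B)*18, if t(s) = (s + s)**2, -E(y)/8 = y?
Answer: 1044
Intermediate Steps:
E(y) = -8*y
G(w) = w
B = -6 (B = -3*(-8*(-1) - 6) = -3*(8 - 6) = -3*2 = -6)
t(s) = 4*s**2 (t(s) = (2*s)**2 = 4*s**2)
(t(-4) + B)*18 = (4*(-4)**2 - 6)*18 = (4*16 - 6)*18 = (64 - 6)*18 = 58*18 = 1044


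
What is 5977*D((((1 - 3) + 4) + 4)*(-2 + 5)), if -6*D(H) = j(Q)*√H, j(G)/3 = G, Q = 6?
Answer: -53793*√2 ≈ -76075.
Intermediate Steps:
j(G) = 3*G
D(H) = -3*√H (D(H) = -3*6*√H/6 = -3*√H)
5977*D((((1 - 3) + 4) + 4)*(-2 + 5)) = 5977*(-3*√(-2 + 5)*√(((1 - 3) + 4) + 4)) = 5977*(-3*√3*√((-2 + 4) + 4)) = 5977*(-3*√3*√(2 + 4)) = 5977*(-3*3*√2) = 5977*(-9*√2) = -53793*√2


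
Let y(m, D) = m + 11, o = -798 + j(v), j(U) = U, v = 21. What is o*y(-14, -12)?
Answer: 2331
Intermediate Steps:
o = -777 (o = -798 + 21 = -777)
y(m, D) = 11 + m
o*y(-14, -12) = -777*(11 - 14) = -777*(-3) = 2331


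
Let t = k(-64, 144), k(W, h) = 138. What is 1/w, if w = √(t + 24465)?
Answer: √24603/24603 ≈ 0.0063754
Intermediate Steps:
t = 138
w = √24603 (w = √(138 + 24465) = √24603 ≈ 156.85)
1/w = 1/(√24603) = √24603/24603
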